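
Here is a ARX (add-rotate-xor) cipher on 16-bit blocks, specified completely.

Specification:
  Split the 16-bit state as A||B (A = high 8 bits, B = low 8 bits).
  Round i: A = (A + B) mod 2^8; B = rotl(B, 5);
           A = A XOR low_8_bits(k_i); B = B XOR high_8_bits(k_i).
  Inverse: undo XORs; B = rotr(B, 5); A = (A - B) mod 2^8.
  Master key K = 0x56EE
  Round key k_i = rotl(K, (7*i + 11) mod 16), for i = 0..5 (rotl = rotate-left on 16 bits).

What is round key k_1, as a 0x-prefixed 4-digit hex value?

0x5BB9

K = 0x56EE
k_0 = rotl(K, (7*0+11) mod 16) = rotl(K, 11) = 0x72B7
k_1 = rotl(K, (7*1+11) mod 16) = rotl(K, 2) = 0x5BB9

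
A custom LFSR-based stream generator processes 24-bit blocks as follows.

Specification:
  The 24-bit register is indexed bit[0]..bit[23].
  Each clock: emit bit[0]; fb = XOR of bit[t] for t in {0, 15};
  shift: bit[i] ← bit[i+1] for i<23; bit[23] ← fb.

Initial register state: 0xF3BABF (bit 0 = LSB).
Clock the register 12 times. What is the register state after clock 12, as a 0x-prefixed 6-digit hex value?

reg_0 = 0xF3BABF
clock 1: out=1, reg = 0x79DD5F
clock 2: out=1, reg = 0x3CEEAF
clock 3: out=1, reg = 0x1E7757
clock 4: out=1, reg = 0x8F3BAB
clock 5: out=1, reg = 0xC79DD5
clock 6: out=1, reg = 0x63CEEA
clock 7: out=0, reg = 0xB1E775
clock 8: out=1, reg = 0x58F3BA
clock 9: out=0, reg = 0xAC79DD
clock 10: out=1, reg = 0xD63CEE
clock 11: out=0, reg = 0x6B1E77
clock 12: out=1, reg = 0xB58F3B

0xB58F3B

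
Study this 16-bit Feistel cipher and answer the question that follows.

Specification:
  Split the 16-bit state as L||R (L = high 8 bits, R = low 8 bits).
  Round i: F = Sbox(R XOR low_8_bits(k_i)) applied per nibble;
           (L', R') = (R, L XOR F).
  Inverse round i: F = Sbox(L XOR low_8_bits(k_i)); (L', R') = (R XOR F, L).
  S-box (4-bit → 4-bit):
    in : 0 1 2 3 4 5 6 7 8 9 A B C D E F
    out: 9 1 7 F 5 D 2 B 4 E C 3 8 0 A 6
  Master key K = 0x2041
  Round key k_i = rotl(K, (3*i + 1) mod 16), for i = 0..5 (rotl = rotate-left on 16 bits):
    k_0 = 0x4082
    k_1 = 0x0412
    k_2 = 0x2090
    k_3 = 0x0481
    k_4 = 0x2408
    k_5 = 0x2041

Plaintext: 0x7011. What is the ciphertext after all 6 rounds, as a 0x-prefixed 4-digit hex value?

0x2899

s_0 = plaintext = 0x7011
s_1 = Round(s_0, k_0) = 0x119F
s_2 = Round(s_1, k_1) = 0x9F51
s_3 = Round(s_2, k_2) = 0x511E
s_4 = Round(s_3, k_3) = 0x1EB7
s_5 = Round(s_4, k_4) = 0xB728
s_6 = Round(s_5, k_5) = 0x2899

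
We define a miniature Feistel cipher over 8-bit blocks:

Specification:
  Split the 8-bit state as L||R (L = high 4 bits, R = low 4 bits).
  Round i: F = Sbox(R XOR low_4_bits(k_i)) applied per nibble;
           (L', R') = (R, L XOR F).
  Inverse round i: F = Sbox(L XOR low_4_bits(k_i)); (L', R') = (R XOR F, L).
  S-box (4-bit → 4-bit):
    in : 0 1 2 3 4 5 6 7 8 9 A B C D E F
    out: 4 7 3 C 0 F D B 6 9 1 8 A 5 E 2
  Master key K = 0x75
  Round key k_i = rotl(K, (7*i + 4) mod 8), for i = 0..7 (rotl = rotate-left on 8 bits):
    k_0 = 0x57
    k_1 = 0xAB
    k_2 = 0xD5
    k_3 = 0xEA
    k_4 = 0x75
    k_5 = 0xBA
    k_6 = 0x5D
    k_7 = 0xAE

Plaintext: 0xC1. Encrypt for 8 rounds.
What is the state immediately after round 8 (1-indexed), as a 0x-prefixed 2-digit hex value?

s_0 = plaintext = 0xC1
s_1 = Round(s_0, k_0) = 0x11
s_2 = Round(s_1, k_1) = 0x10
s_3 = Round(s_2, k_2) = 0x0E
s_4 = Round(s_3, k_3) = 0xE0
s_5 = Round(s_4, k_4) = 0x01
s_6 = Round(s_5, k_5) = 0x18
s_7 = Round(s_6, k_6) = 0x8E
s_8 = Round(s_7, k_7) = 0xEC

0xEC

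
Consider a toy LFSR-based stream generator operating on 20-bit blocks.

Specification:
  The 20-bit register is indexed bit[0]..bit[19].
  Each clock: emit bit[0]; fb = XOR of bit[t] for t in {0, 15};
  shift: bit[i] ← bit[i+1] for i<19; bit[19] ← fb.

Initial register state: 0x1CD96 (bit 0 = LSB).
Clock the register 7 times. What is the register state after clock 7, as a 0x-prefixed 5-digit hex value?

reg_0 = 0x1CD96
clock 1: out=0, reg = 0x8E6CB
clock 2: out=1, reg = 0x47365
clock 3: out=1, reg = 0xA39B2
clock 4: out=0, reg = 0x51CD9
clock 5: out=1, reg = 0xA8E6C
clock 6: out=0, reg = 0xD4736
clock 7: out=0, reg = 0x6A39B

0x6A39B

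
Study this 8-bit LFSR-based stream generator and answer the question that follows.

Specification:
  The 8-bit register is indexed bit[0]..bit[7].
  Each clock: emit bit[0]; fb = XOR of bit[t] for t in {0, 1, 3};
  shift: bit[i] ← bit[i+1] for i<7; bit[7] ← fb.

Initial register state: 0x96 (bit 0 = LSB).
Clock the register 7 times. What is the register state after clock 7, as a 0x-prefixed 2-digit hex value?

0x5F

reg_0 = 0x96
clock 1: out=0, reg = 0xCB
clock 2: out=1, reg = 0xE5
clock 3: out=1, reg = 0xF2
clock 4: out=0, reg = 0xF9
clock 5: out=1, reg = 0x7C
clock 6: out=0, reg = 0xBE
clock 7: out=0, reg = 0x5F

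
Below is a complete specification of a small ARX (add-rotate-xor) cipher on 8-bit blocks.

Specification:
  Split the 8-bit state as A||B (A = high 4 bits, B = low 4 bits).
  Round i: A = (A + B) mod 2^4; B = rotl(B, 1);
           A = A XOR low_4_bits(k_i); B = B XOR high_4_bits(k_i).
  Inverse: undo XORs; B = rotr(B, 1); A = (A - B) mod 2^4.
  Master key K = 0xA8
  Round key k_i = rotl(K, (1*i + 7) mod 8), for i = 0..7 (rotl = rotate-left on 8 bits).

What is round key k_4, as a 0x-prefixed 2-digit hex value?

0x45

K = 0xA8
k_0 = rotl(K, (1*0+7) mod 8) = rotl(K, 7) = 0x54
k_1 = rotl(K, (1*1+7) mod 8) = rotl(K, 0) = 0xA8
k_2 = rotl(K, (1*2+7) mod 8) = rotl(K, 1) = 0x51
k_3 = rotl(K, (1*3+7) mod 8) = rotl(K, 2) = 0xA2
k_4 = rotl(K, (1*4+7) mod 8) = rotl(K, 3) = 0x45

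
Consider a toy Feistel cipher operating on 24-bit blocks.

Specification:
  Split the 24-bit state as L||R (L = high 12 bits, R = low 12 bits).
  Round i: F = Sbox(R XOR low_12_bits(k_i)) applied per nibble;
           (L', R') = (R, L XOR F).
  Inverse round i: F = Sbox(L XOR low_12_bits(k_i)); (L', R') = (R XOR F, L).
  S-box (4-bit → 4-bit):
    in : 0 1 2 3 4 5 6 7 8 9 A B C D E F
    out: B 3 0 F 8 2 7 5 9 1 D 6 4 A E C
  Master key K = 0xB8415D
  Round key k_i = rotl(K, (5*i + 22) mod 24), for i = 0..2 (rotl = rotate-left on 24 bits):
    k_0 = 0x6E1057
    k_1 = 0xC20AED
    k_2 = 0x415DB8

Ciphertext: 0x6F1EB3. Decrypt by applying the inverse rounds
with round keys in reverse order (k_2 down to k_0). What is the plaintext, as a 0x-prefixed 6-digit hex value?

0xF8F65D

s_0 = ciphertext = 0x6F1EB3
s_1 = InvRound(s_0, k_2) = 0x8326F1
s_2 = InvRound(s_1, k_1) = 0x65D832
s_3 = InvRound(s_2, k_0) = 0xF8F65D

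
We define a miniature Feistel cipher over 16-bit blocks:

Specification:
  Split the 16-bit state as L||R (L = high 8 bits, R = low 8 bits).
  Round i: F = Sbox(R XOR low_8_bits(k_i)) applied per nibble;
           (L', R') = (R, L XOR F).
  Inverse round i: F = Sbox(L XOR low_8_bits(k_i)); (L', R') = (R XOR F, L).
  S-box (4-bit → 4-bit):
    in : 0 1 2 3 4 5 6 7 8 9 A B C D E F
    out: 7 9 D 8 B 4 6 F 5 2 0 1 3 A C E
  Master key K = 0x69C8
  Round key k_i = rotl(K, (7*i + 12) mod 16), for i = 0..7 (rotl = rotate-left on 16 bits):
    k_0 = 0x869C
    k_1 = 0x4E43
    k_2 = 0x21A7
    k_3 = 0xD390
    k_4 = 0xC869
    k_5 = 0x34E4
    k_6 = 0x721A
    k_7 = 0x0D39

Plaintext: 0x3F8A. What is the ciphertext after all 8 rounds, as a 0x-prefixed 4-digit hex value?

s_0 = plaintext = 0x3F8A
s_1 = Round(s_0, k_0) = 0x8AA9
s_2 = Round(s_1, k_1) = 0xA94A
s_3 = Round(s_2, k_2) = 0x4A63
s_4 = Round(s_3, k_3) = 0x63A2
s_5 = Round(s_4, k_4) = 0xA252
s_6 = Round(s_5, k_5) = 0x52B4
s_7 = Round(s_6, k_6) = 0xB45E
s_8 = Round(s_7, k_7) = 0x5EDB

0x5EDB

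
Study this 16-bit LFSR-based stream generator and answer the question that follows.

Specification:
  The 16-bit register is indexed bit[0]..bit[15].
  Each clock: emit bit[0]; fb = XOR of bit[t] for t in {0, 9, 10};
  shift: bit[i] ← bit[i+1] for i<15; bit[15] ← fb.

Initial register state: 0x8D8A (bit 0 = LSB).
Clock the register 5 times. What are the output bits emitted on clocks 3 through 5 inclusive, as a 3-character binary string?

reg_0 = 0x8D8A
clock 1: out=0, reg = 0xC6C5
clock 2: out=1, reg = 0xE362
clock 3: out=0, reg = 0xF1B1
clock 4: out=1, reg = 0xF8D8
clock 5: out=0, reg = 0x7C6C

010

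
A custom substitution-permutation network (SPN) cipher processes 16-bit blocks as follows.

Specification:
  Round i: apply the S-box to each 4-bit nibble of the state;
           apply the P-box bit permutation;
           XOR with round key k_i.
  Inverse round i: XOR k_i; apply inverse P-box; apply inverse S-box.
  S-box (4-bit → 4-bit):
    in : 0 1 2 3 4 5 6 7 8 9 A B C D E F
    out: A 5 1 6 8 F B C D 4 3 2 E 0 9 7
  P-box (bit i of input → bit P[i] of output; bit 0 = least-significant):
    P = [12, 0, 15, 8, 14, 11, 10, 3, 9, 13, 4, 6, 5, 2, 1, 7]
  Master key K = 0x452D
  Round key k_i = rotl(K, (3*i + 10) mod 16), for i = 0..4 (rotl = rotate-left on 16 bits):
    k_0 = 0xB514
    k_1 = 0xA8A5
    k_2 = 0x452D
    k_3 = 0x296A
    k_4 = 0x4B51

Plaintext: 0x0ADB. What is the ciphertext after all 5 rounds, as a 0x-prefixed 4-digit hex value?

0xAC61

s_0 = plaintext = 0x0ADB
s_1 = Round(s_0, k_0) = 0x9791
s_2 = Round(s_1, k_1) = 0x3CF7
s_3 = Round(s_2, k_2) = 0xA87B
s_4 = Round(s_3, k_3) = 0x2F17
s_5 = Round(s_4, k_4) = 0xAC61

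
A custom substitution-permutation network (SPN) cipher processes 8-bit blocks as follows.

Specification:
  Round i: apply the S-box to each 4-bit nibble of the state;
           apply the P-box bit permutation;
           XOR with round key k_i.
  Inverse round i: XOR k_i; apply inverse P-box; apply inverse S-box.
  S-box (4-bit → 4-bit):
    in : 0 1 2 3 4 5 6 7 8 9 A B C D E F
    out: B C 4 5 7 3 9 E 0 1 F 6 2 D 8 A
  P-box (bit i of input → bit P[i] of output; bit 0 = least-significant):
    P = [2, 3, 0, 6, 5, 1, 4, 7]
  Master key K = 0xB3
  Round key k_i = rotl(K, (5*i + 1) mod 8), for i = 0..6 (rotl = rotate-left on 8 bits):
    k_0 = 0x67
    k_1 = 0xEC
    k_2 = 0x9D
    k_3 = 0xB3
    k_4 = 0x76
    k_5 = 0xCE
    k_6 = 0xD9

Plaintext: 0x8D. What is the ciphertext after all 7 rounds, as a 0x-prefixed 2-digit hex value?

s_0 = plaintext = 0x8D
s_1 = Round(s_0, k_0) = 0x22
s_2 = Round(s_1, k_1) = 0xFD
s_3 = Round(s_2, k_2) = 0x5A
s_4 = Round(s_3, k_3) = 0xDC
s_5 = Round(s_4, k_4) = 0xCE
s_6 = Round(s_5, k_5) = 0x8C
s_7 = Round(s_6, k_6) = 0xD1

0xD1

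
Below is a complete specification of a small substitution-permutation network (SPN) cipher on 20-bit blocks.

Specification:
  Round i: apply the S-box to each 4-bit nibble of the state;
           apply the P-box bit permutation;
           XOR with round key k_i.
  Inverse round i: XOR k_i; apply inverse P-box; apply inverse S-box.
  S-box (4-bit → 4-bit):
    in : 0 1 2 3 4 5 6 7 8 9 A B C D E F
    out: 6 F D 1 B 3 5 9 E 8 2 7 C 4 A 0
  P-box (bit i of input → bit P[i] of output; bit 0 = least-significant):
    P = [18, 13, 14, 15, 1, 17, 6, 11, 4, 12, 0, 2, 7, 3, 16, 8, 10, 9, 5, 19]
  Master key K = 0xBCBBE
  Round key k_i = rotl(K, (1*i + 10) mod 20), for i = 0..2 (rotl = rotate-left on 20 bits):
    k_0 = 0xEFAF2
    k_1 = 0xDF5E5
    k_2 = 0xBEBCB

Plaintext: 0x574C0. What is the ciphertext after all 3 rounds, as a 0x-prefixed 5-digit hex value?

0x9F9A5

s_0 = plaintext = 0x574C0
s_1 = Round(s_0, k_0) = 0xE8526
s_2 = Round(s_1, k_1) = 0x0AEBF
s_3 = Round(s_2, k_2) = 0x9F9A5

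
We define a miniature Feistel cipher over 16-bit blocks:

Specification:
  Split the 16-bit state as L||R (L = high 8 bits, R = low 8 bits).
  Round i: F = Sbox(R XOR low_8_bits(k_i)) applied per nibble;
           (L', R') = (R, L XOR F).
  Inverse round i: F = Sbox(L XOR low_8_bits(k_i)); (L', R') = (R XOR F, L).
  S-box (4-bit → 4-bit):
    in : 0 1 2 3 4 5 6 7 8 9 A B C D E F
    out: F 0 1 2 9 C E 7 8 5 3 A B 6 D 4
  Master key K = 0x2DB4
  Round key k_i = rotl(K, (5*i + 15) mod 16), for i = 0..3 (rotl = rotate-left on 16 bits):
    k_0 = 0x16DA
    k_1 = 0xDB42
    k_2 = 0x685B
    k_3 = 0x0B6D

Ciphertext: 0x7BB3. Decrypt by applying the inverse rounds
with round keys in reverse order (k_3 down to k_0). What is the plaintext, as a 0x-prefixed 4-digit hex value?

s_0 = ciphertext = 0x7BB3
s_1 = InvRound(s_0, k_3) = 0xBD7B
s_2 = InvRound(s_1, k_2) = 0xA5BD
s_3 = InvRound(s_2, k_1) = 0x6AA5
s_4 = InvRound(s_3, k_0) = 0x0A6A

0x0A6A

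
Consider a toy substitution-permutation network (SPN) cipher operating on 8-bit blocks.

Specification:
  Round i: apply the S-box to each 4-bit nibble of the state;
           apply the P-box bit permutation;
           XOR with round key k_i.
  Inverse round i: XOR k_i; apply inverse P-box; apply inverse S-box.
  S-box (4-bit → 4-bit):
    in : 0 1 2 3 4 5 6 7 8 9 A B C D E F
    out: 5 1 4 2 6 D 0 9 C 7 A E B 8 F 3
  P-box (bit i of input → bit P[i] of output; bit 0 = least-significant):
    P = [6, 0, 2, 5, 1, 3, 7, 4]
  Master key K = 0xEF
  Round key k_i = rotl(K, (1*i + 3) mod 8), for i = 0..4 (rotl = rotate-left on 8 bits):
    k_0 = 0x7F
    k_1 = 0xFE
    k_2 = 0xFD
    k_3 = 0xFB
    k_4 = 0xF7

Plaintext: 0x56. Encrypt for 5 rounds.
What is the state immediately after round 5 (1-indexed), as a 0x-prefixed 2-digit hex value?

0xCF

s_0 = plaintext = 0x56
s_1 = Round(s_0, k_0) = 0xED
s_2 = Round(s_1, k_1) = 0x44
s_3 = Round(s_2, k_2) = 0x70
s_4 = Round(s_3, k_3) = 0xAD
s_5 = Round(s_4, k_4) = 0xCF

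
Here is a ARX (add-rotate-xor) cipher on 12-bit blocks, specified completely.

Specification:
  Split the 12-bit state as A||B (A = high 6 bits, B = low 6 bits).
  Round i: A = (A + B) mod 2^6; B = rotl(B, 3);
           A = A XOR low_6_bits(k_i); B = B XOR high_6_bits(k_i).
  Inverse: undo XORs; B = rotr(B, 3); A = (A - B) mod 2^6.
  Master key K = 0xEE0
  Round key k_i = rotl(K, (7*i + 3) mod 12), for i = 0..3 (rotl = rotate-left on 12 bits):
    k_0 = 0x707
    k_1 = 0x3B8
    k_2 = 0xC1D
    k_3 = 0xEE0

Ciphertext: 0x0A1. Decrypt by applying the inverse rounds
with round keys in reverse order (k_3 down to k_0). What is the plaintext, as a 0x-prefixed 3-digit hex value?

s_0 = ciphertext = 0x0A1
s_1 = InvRound(s_0, k_3) = 0x3D3
s_2 = InvRound(s_1, k_2) = 0xD9C
s_3 = InvRound(s_2, k_1) = 0xF12
s_4 = InvRound(s_3, k_0) = 0x2B1

0x2B1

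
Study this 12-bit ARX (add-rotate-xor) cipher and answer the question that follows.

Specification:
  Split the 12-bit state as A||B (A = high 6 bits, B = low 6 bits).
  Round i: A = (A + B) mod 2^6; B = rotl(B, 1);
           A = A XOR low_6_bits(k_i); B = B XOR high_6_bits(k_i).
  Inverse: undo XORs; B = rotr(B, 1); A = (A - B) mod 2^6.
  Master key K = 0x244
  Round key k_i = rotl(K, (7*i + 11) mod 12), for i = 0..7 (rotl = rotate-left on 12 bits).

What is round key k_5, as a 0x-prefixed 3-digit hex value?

K = 0x244
k_0 = rotl(K, (7*0+11) mod 12) = rotl(K, 11) = 0x122
k_1 = rotl(K, (7*1+11) mod 12) = rotl(K, 6) = 0x109
k_2 = rotl(K, (7*2+11) mod 12) = rotl(K, 1) = 0x488
k_3 = rotl(K, (7*3+11) mod 12) = rotl(K, 8) = 0x424
k_4 = rotl(K, (7*4+11) mod 12) = rotl(K, 3) = 0x221
k_5 = rotl(K, (7*5+11) mod 12) = rotl(K, 10) = 0x091

0x091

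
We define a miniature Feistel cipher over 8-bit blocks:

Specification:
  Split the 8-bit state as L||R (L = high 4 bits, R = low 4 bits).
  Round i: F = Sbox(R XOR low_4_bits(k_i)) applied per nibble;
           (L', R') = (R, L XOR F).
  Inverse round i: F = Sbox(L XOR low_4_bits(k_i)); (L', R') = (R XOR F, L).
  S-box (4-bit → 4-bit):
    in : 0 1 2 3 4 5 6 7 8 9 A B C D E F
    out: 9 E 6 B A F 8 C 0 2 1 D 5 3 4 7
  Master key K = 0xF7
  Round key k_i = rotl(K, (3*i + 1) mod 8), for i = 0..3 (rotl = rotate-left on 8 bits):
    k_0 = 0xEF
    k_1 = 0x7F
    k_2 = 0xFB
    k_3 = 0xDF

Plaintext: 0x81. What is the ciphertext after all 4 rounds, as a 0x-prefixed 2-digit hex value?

0x29

s_0 = plaintext = 0x81
s_1 = Round(s_0, k_0) = 0x1C
s_2 = Round(s_1, k_1) = 0xCA
s_3 = Round(s_2, k_2) = 0xA2
s_4 = Round(s_3, k_3) = 0x29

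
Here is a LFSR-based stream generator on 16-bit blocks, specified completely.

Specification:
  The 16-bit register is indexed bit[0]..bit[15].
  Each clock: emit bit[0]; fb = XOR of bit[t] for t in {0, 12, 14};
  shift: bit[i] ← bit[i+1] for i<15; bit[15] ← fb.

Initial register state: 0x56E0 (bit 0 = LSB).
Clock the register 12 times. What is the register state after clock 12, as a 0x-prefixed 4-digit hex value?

reg_0 = 0x56E0
clock 1: out=0, reg = 0x2B70
clock 2: out=0, reg = 0x15B8
clock 3: out=0, reg = 0x8ADC
clock 4: out=0, reg = 0x456E
clock 5: out=0, reg = 0xA2B7
clock 6: out=1, reg = 0xD15B
clock 7: out=1, reg = 0xE8AD
clock 8: out=1, reg = 0x7456
clock 9: out=0, reg = 0x3A2B
clock 10: out=1, reg = 0x1D15
clock 11: out=1, reg = 0x0E8A
clock 12: out=0, reg = 0x0745

0x0745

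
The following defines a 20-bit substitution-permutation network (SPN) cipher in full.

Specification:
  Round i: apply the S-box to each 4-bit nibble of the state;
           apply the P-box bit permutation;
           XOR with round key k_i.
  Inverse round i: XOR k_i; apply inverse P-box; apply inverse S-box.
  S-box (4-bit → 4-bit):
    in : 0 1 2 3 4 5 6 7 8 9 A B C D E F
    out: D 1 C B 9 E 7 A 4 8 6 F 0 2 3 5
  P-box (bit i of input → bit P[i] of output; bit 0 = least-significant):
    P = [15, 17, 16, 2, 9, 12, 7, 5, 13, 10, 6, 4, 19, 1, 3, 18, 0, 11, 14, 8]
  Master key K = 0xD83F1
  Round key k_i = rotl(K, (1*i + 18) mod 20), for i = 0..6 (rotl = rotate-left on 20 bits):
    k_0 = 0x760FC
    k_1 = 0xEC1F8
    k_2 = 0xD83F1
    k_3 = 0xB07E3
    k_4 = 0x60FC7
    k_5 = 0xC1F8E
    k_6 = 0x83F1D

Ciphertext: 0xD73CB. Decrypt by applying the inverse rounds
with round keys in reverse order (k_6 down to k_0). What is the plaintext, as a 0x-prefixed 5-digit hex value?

s_0 = ciphertext = 0xD73CB
s_1 = InvRound(s_0, k_6) = 0xA7582
s_2 = InvRound(s_1, k_5) = 0xA2117
s_3 = InvRound(s_2, k_4) = 0xD4BFC
s_4 = InvRound(s_3, k_3) = 0x657C7
s_5 = InvRound(s_4, k_2) = 0x8E77B
s_6 = InvRound(s_5, k_1) = 0x17EFD
s_7 = InvRound(s_6, k_0) = 0xE9DED

0xE9DED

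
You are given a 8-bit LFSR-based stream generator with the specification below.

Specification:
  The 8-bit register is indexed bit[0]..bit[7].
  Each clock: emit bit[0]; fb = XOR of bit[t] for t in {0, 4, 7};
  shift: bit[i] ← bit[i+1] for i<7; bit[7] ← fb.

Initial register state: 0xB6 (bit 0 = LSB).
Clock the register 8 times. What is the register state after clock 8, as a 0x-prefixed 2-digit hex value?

reg_0 = 0xB6
clock 1: out=0, reg = 0x5B
clock 2: out=1, reg = 0x2D
clock 3: out=1, reg = 0x96
clock 4: out=0, reg = 0x4B
clock 5: out=1, reg = 0xA5
clock 6: out=1, reg = 0x52
clock 7: out=0, reg = 0xA9
clock 8: out=1, reg = 0x54

0x54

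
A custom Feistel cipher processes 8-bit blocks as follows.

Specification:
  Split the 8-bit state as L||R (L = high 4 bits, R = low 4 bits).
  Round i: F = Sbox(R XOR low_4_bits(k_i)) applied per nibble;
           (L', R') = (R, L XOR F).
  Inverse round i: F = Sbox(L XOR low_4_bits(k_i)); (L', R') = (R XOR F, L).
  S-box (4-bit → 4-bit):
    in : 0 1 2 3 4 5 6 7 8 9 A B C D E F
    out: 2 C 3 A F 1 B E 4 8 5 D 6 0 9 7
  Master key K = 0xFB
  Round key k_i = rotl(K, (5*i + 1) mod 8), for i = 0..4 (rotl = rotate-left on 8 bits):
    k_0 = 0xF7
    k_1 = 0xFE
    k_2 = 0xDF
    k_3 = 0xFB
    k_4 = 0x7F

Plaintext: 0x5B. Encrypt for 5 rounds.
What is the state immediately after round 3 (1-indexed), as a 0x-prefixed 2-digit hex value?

s_0 = plaintext = 0x5B
s_1 = Round(s_0, k_0) = 0xB3
s_2 = Round(s_1, k_1) = 0x3B
s_3 = Round(s_2, k_2) = 0xBC
s_4 = Round(s_3, k_3) = 0xC5
s_5 = Round(s_4, k_4) = 0x59

0xBC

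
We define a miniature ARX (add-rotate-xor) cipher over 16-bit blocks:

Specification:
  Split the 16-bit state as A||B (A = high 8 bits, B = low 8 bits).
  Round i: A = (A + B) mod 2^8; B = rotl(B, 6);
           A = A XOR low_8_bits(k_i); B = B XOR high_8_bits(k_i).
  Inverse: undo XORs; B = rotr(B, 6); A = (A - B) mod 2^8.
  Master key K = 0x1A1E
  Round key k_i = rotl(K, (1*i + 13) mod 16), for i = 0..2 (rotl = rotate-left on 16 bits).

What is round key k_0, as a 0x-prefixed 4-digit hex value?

0xC343

K = 0x1A1E
k_0 = rotl(K, (1*0+13) mod 16) = rotl(K, 13) = 0xC343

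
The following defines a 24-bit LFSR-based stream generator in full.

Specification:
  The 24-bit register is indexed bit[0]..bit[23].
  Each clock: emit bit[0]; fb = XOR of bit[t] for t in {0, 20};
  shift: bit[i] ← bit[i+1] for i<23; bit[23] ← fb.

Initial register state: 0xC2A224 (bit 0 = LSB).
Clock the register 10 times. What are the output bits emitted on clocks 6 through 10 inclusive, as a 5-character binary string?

10001

reg_0 = 0xC2A224
clock 1: out=0, reg = 0x615112
clock 2: out=0, reg = 0x30A889
clock 3: out=1, reg = 0x185444
clock 4: out=0, reg = 0x8C2A22
clock 5: out=0, reg = 0x461511
clock 6: out=1, reg = 0xA30A88
clock 7: out=0, reg = 0x518544
clock 8: out=0, reg = 0xA8C2A2
clock 9: out=0, reg = 0x546151
clock 10: out=1, reg = 0x2A30A8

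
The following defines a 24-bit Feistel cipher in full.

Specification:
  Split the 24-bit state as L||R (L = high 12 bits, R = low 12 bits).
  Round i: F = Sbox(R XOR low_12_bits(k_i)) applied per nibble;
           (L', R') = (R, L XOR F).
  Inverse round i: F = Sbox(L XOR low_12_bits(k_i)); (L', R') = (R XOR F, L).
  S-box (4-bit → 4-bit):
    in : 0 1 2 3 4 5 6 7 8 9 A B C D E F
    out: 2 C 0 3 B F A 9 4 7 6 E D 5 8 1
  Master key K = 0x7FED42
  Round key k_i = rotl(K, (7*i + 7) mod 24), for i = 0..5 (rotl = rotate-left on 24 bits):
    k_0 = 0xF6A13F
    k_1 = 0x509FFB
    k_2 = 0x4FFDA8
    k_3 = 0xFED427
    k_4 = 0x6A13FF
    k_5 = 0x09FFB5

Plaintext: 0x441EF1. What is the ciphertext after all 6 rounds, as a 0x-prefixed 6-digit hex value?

0x959ABB

s_0 = plaintext = 0x441EF1
s_1 = Round(s_0, k_0) = 0xEF1599
s_2 = Round(s_1, k_1) = 0x599851
s_3 = Round(s_2, k_2) = 0x851A8E
s_4 = Round(s_3, k_3) = 0xA8E036
s_5 = Round(s_4, k_4) = 0x036959
s_6 = Round(s_5, k_5) = 0x959ABB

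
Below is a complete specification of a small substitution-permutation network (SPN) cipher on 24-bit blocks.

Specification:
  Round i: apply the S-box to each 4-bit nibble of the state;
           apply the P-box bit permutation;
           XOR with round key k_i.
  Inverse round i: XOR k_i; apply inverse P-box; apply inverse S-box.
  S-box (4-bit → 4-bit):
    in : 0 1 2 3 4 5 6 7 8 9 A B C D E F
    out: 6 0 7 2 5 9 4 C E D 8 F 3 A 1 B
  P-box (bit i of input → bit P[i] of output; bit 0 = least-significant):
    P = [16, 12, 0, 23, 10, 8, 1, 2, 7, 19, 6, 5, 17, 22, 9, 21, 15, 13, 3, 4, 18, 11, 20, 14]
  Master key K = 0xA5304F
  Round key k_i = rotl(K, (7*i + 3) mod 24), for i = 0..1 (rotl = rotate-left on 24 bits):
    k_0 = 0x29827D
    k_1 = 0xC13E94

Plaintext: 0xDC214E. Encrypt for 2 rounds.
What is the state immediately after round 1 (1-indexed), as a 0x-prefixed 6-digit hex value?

0x6A6C7F

s_0 = plaintext = 0xDC214E
s_1 = Round(s_0, k_0) = 0x6A6C7F
s_2 = Round(s_1, k_1) = 0x582C02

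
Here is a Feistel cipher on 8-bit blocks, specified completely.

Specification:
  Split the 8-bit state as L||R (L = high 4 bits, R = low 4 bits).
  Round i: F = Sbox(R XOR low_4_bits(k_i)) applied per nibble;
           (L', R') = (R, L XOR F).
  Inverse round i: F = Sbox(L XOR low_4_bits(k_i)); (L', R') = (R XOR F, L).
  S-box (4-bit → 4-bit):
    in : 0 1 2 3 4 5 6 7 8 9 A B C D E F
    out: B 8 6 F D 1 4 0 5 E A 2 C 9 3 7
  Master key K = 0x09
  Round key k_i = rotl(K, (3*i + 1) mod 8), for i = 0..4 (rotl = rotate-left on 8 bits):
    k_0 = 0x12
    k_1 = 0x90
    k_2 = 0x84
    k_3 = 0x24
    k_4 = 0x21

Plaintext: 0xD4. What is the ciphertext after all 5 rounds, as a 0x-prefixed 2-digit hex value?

0x9F

s_0 = plaintext = 0xD4
s_1 = Round(s_0, k_0) = 0x49
s_2 = Round(s_1, k_1) = 0x9A
s_3 = Round(s_2, k_2) = 0xAA
s_4 = Round(s_3, k_3) = 0xA9
s_5 = Round(s_4, k_4) = 0x9F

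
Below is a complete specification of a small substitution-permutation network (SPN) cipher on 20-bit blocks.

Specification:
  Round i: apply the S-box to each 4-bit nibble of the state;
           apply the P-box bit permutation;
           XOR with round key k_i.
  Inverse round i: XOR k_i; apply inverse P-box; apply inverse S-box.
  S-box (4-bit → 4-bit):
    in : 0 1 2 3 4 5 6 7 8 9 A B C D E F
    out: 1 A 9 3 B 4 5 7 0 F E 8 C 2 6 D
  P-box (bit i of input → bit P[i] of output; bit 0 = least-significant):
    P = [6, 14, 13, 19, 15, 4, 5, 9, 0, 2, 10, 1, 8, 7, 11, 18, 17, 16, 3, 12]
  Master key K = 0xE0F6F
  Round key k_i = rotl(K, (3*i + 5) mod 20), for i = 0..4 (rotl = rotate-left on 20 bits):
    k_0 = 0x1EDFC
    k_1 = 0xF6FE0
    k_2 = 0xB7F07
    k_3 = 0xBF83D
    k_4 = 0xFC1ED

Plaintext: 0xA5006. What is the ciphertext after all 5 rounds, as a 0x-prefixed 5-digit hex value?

0x51658

s_0 = plaintext = 0xA5006
s_1 = Round(s_0, k_0) = 0x055B5
s_2 = Round(s_1, k_1) = 0xD41E0
s_3 = Round(s_2, k_2) = 0xE7EF1
s_4 = Round(s_3, k_3) = 0x23791
s_5 = Round(s_4, k_4) = 0x51658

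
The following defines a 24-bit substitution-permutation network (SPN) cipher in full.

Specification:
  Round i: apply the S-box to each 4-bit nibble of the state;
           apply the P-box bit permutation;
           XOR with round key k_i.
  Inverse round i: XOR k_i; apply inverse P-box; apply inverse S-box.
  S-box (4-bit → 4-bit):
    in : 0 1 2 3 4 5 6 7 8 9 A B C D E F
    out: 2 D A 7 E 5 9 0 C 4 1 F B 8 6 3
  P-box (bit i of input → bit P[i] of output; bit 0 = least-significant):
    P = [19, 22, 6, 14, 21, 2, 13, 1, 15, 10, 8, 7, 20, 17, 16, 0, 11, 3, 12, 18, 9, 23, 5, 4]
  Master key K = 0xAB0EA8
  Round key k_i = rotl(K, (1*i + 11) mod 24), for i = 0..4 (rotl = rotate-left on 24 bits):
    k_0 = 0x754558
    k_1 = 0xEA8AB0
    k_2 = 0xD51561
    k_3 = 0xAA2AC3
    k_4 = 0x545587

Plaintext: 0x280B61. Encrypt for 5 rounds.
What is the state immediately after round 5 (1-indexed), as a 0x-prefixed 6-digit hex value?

0xC30E9C

s_0 = plaintext = 0x280B61
s_1 = Round(s_0, k_0) = 0xDB908A
s_2 = Round(s_1, k_1) = 0xE7B6AA
s_3 = Round(s_2, k_2) = 0x6E95C0
s_4 = Round(s_3, k_3) = 0xCBB9DD
s_5 = Round(s_4, k_4) = 0xC30E9C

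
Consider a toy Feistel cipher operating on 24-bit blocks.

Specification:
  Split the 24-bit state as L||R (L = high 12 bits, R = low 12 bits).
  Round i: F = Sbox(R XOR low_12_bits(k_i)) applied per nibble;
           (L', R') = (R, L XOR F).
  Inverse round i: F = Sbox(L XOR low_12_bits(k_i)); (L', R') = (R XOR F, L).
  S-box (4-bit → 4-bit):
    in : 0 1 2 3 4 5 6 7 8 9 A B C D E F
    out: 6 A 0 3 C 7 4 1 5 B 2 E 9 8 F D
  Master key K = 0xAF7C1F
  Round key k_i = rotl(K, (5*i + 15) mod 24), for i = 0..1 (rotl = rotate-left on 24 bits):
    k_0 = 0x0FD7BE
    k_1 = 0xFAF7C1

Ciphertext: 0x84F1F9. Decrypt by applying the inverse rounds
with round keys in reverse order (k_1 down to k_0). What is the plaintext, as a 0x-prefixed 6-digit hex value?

0x6EACA6

s_0 = ciphertext = 0x84F1F9
s_1 = InvRound(s_0, k_1) = 0xCA684F
s_2 = InvRound(s_1, k_0) = 0x6EACA6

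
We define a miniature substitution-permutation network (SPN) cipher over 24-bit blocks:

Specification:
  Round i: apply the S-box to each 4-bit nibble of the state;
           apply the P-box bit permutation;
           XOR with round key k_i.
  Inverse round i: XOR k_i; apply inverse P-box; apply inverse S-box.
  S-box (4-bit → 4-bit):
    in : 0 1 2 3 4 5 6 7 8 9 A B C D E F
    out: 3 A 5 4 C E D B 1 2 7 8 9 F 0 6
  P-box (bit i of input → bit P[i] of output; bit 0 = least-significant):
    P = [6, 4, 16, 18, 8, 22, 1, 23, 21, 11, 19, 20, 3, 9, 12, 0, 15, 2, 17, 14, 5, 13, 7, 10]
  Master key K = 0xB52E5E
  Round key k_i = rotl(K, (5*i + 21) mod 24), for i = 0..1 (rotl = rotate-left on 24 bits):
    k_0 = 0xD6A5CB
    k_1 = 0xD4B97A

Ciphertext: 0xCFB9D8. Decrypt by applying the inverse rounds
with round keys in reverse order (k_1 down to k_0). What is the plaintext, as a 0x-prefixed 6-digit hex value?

s_0 = ciphertext = 0xCFB9D8
s_1 = InvRound(s_0, k_1) = 0x23E433
s_2 = InvRound(s_1, k_0) = 0x2B8C7D

0x2B8C7D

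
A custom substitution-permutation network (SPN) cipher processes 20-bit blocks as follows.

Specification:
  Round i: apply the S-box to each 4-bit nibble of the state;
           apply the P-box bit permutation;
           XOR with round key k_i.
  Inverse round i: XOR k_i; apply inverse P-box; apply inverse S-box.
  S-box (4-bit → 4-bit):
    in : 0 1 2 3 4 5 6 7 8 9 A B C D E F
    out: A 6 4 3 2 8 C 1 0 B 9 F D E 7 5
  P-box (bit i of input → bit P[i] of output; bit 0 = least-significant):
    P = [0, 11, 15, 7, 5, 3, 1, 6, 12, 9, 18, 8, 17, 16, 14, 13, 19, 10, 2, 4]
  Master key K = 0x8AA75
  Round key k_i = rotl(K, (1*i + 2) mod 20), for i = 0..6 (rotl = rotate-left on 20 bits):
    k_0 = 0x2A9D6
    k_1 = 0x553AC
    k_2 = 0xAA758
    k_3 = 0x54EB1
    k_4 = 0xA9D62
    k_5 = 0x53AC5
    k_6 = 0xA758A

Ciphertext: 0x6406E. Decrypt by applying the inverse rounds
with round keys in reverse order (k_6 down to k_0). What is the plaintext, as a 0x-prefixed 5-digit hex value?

s_0 = ciphertext = 0x6406E
s_1 = InvRound(s_0, k_6) = 0xE5CA5
s_2 = InvRound(s_1, k_5) = 0x3B4A8
s_3 = InvRound(s_2, k_4) = 0x705D0
s_4 = InvRound(s_3, k_3) = 0x8F0A3
s_5 = InvRound(s_4, k_2) = 0x0F9BA
s_6 = InvRound(s_5, k_1) = 0x60121
s_7 = InvRound(s_6, k_0) = 0x652CB

0x652CB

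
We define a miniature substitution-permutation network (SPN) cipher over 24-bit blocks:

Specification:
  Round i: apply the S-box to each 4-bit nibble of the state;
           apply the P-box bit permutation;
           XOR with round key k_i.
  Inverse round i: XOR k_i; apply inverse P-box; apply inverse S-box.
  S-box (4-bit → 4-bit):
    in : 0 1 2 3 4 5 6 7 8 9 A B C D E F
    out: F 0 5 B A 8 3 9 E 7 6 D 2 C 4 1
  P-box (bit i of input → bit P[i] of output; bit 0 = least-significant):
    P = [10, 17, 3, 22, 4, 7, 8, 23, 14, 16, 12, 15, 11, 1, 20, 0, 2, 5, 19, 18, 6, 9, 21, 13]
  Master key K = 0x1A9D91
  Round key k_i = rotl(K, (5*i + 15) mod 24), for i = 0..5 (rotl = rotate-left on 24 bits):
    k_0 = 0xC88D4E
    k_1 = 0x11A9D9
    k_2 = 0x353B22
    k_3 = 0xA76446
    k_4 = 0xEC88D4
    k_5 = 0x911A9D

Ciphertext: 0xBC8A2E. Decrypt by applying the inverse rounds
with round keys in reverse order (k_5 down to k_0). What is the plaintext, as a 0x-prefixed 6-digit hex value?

s_0 = ciphertext = 0xBC8A2E
s_1 = InvRound(s_0, k_5) = 0xE84861
s_2 = InvRound(s_1, k_4) = 0x135761
s_3 = InvRound(s_2, k_3) = 0x838ED1
s_4 = InvRound(s_3, k_2) = 0xB48D06
s_5 = InvRound(s_4, k_1) = 0xB74C32
s_6 = InvRound(s_5, k_0) = 0x20E328

0x20E328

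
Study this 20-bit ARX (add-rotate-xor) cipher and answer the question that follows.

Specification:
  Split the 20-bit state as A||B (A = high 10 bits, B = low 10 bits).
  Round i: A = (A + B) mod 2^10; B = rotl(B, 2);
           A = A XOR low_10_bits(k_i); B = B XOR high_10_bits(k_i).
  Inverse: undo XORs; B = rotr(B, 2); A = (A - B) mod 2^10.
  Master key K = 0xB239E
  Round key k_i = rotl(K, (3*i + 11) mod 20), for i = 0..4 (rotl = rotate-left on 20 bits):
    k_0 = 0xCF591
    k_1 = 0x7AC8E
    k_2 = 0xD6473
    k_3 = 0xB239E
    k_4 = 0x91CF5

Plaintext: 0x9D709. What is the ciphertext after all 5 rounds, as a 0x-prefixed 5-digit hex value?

s_0 = plaintext = 0x9D709
s_1 = Round(s_0, k_0) = 0x3BF1A
s_2 = Round(s_1, k_1) = 0x21D80
s_3 = Round(s_2, k_2) = 0x9D158
s_4 = Round(s_3, k_3) = 0x14BA9
s_5 = Round(s_4, k_4) = 0xC38E0

0xC38E0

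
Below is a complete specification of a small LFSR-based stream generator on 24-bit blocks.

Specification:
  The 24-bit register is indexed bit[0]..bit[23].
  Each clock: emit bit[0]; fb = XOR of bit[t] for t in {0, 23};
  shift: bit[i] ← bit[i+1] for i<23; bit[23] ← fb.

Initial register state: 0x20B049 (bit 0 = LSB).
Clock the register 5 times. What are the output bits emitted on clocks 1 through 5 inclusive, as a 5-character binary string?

reg_0 = 0x20B049
clock 1: out=1, reg = 0x905824
clock 2: out=0, reg = 0xC82C12
clock 3: out=0, reg = 0xE41609
clock 4: out=1, reg = 0x720B04
clock 5: out=0, reg = 0x390582

10010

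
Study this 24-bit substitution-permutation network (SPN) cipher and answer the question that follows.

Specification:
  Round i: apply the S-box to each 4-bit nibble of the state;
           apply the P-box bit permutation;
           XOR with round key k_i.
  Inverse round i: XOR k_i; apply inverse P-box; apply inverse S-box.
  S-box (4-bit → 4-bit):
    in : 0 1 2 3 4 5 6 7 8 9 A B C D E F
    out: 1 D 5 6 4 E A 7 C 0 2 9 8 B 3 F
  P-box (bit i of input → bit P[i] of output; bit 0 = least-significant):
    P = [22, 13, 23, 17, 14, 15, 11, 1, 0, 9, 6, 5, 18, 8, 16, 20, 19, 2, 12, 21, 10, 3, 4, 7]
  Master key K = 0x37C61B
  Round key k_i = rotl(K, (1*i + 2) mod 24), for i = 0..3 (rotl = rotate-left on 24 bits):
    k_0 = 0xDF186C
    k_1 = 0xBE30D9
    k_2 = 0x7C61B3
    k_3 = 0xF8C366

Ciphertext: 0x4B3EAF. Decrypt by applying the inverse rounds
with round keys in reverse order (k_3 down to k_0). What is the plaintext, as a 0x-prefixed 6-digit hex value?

0x8D0DB1

s_0 = ciphertext = 0x4B3EAF
s_1 = InvRound(s_0, k_3) = 0xD85275
s_2 = InvRound(s_1, k_2) = 0xC5E3C3
s_3 = InvRound(s_2, k_1) = 0x315ADB
s_4 = InvRound(s_3, k_0) = 0x8D0DB1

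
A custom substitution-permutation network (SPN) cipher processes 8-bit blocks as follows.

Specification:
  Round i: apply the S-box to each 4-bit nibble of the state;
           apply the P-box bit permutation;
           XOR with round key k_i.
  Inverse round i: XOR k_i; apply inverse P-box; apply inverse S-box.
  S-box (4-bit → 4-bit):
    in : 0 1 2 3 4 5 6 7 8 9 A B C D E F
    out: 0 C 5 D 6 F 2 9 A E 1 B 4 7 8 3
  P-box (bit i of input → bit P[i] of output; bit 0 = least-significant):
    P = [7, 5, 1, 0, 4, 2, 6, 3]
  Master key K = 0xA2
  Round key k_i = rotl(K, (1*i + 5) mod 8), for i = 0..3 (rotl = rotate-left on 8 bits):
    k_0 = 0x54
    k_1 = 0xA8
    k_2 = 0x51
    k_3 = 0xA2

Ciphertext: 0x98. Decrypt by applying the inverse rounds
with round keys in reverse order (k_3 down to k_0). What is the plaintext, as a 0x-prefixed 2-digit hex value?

0xB2

s_0 = ciphertext = 0x98
s_1 = InvRound(s_0, k_3) = 0x74
s_2 = InvRound(s_1, k_2) = 0x68
s_3 = InvRound(s_2, k_1) = 0xCA
s_4 = InvRound(s_3, k_0) = 0xB2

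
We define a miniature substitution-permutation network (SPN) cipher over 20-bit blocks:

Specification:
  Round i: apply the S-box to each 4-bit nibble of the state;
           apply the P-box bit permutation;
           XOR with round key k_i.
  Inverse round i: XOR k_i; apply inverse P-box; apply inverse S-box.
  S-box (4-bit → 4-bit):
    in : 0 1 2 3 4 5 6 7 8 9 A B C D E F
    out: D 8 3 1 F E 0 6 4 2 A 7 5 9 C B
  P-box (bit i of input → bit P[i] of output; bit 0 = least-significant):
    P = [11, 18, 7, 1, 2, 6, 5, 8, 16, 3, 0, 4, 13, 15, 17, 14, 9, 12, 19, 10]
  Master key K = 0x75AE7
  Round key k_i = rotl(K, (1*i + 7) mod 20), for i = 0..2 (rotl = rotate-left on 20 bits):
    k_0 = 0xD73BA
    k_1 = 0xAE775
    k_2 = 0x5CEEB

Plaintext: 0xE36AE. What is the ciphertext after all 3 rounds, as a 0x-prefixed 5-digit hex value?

0x8E829

s_0 = plaintext = 0xE36AE
s_1 = Round(s_0, k_0) = 0x55678
s_2 = Round(s_1, k_1) = 0x03395
s_3 = Round(s_2, k_2) = 0x8E829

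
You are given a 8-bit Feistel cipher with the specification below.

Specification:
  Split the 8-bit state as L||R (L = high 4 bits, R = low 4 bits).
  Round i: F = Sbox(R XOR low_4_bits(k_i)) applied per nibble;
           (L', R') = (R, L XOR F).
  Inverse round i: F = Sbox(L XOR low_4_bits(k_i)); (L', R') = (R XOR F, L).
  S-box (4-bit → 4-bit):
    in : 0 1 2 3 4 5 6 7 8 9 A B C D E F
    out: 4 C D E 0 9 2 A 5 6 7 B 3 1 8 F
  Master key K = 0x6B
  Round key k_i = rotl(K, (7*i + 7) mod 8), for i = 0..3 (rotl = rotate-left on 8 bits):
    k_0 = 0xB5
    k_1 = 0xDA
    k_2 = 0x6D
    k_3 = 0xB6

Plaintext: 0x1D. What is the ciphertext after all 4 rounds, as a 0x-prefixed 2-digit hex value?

s_0 = plaintext = 0x1D
s_1 = Round(s_0, k_0) = 0xD4
s_2 = Round(s_1, k_1) = 0x45
s_3 = Round(s_2, k_2) = 0x51
s_4 = Round(s_3, k_3) = 0x1F

0x1F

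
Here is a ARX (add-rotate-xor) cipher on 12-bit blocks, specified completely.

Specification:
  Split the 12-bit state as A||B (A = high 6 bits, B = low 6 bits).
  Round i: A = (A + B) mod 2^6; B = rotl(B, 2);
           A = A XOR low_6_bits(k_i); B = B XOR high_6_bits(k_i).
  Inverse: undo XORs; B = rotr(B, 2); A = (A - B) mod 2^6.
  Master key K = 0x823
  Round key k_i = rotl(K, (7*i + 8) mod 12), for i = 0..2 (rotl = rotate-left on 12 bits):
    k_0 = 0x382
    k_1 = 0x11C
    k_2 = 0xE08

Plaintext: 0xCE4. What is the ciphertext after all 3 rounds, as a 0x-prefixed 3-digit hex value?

0xAAF

s_0 = plaintext = 0xCE4
s_1 = Round(s_0, k_0) = 0x55C
s_2 = Round(s_1, k_1) = 0xB75
s_3 = Round(s_2, k_2) = 0xAAF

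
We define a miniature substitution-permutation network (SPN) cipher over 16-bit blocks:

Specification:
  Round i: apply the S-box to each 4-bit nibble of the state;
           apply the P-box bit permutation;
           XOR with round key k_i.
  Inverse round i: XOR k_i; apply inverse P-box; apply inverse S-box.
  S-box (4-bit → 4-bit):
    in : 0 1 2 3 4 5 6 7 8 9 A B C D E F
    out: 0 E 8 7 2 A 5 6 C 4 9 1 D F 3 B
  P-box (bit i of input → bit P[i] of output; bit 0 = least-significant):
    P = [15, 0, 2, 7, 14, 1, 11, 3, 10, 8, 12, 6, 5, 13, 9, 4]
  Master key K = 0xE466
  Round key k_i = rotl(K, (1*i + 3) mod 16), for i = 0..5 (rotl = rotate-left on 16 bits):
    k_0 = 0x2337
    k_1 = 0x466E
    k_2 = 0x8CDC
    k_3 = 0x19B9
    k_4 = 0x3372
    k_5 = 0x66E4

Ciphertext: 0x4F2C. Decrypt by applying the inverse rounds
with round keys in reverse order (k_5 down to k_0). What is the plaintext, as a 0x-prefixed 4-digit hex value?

0xA990

s_0 = ciphertext = 0x4F2C
s_1 = InvRound(s_0, k_5) = 0x4582
s_2 = InvRound(s_1, k_4) = 0xDCB2
s_3 = InvRound(s_2, k_3) = 0x0EFE
s_4 = InvRound(s_3, k_2) = 0x604B
s_5 = InvRound(s_4, k_1) = 0x3B07
s_6 = InvRound(s_5, k_0) = 0xA990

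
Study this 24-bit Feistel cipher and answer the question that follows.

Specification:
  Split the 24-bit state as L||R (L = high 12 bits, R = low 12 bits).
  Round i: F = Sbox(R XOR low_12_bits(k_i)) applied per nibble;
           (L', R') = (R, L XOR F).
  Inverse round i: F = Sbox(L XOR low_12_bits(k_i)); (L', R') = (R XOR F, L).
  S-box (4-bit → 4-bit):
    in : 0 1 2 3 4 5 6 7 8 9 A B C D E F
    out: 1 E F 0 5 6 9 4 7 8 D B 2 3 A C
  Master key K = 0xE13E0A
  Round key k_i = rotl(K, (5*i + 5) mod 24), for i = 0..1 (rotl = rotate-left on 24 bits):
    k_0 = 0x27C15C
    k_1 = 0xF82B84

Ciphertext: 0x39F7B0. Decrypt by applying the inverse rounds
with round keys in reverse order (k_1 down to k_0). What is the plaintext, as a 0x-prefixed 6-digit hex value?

s_0 = ciphertext = 0x39F7B0
s_1 = InvRound(s_0, k_1) = 0x05B39F
s_2 = InvRound(s_1, k_0) = 0xD8B05B

0xD8B05B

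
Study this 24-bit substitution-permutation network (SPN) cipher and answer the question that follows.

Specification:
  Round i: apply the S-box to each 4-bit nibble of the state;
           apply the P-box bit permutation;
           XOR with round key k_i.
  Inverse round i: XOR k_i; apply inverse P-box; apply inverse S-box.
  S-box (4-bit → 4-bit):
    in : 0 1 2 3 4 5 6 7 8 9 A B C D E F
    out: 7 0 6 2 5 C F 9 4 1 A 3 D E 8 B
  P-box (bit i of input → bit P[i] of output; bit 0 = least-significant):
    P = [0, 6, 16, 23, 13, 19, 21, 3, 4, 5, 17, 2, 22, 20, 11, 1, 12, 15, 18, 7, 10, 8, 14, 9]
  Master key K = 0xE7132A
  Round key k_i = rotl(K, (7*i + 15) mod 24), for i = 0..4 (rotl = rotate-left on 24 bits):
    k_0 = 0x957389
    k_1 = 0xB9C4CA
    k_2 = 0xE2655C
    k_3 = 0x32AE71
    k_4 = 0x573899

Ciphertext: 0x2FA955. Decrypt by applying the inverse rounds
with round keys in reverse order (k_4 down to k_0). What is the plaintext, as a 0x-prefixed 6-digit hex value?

s_0 = ciphertext = 0x2FA955
s_1 = InvRound(s_0, k_4) = 0x3FBED3
s_2 = InvRound(s_1, k_3) = 0x1CE338
s_3 = InvRound(s_2, k_2) = 0x72BD2A
s_4 = InvRound(s_3, k_1) = 0x2742BD
s_5 = InvRound(s_4, k_0) = 0x39364E

0x39364E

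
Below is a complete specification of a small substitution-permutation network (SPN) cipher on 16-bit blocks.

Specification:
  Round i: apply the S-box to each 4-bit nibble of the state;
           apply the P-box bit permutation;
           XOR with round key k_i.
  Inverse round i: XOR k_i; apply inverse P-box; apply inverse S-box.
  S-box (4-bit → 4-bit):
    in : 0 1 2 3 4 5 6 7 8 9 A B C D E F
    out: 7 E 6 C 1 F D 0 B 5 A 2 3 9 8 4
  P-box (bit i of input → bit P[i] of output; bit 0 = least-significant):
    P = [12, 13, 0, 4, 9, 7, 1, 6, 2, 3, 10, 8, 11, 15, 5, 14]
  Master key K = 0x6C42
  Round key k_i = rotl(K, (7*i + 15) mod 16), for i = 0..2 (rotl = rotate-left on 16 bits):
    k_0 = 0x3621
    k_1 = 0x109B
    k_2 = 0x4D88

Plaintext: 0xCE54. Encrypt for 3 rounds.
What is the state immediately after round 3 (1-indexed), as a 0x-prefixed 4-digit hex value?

s_0 = plaintext = 0xCE54
s_1 = Round(s_0, k_0) = 0xADE3
s_2 = Round(s_1, k_1) = 0xD1CE
s_3 = Round(s_2, k_2) = 0x0210

0x0210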